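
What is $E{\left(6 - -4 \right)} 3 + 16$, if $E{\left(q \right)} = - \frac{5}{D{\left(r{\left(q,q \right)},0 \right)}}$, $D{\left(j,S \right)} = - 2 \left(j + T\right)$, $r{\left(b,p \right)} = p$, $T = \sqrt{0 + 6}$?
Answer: $\frac{1579}{94} - \frac{15 \sqrt{6}}{188} \approx 16.602$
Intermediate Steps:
$T = \sqrt{6} \approx 2.4495$
$D{\left(j,S \right)} = - 2 j - 2 \sqrt{6}$ ($D{\left(j,S \right)} = - 2 \left(j + \sqrt{6}\right) = - 2 j - 2 \sqrt{6}$)
$E{\left(q \right)} = - \frac{5}{- 2 q - 2 \sqrt{6}}$
$E{\left(6 - -4 \right)} 3 + 16 = \frac{5}{2 \left(\left(6 - -4\right) + \sqrt{6}\right)} 3 + 16 = \frac{5}{2 \left(\left(6 + 4\right) + \sqrt{6}\right)} 3 + 16 = \frac{5}{2 \left(10 + \sqrt{6}\right)} 3 + 16 = \frac{15}{2 \left(10 + \sqrt{6}\right)} + 16 = 16 + \frac{15}{2 \left(10 + \sqrt{6}\right)}$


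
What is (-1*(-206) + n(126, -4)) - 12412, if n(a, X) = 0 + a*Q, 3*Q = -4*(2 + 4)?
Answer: -13214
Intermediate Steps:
Q = -8 (Q = (-4*(2 + 4))/3 = (-4*6)/3 = (1/3)*(-24) = -8)
n(a, X) = -8*a (n(a, X) = 0 + a*(-8) = 0 - 8*a = -8*a)
(-1*(-206) + n(126, -4)) - 12412 = (-1*(-206) - 8*126) - 12412 = (206 - 1008) - 12412 = -802 - 12412 = -13214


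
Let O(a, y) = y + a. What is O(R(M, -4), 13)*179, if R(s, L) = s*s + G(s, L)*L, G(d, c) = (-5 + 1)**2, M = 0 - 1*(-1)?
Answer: -8950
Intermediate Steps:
M = 1 (M = 0 + 1 = 1)
G(d, c) = 16 (G(d, c) = (-4)**2 = 16)
R(s, L) = s**2 + 16*L (R(s, L) = s*s + 16*L = s**2 + 16*L)
O(a, y) = a + y
O(R(M, -4), 13)*179 = ((1**2 + 16*(-4)) + 13)*179 = ((1 - 64) + 13)*179 = (-63 + 13)*179 = -50*179 = -8950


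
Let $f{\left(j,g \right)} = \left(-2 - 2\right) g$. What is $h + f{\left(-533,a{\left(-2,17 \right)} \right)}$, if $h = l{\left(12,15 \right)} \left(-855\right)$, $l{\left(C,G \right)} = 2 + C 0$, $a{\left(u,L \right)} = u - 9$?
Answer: $-1666$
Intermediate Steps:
$a{\left(u,L \right)} = -9 + u$ ($a{\left(u,L \right)} = u - 9 = -9 + u$)
$l{\left(C,G \right)} = 2$ ($l{\left(C,G \right)} = 2 + 0 = 2$)
$f{\left(j,g \right)} = - 4 g$
$h = -1710$ ($h = 2 \left(-855\right) = -1710$)
$h + f{\left(-533,a{\left(-2,17 \right)} \right)} = -1710 - 4 \left(-9 - 2\right) = -1710 - -44 = -1710 + 44 = -1666$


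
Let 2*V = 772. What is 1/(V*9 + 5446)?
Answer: 1/8920 ≈ 0.00011211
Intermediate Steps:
V = 386 (V = (1/2)*772 = 386)
1/(V*9 + 5446) = 1/(386*9 + 5446) = 1/(3474 + 5446) = 1/8920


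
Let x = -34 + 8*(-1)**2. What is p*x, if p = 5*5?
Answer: -650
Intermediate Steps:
x = -26 (x = -34 + 8*1 = -34 + 8 = -26)
p = 25
p*x = 25*(-26) = -650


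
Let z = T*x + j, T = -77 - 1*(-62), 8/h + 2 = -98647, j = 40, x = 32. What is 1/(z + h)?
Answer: -98649/43405568 ≈ -0.0022727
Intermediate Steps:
h = -8/98649 (h = 8/(-2 - 98647) = 8/(-98649) = 8*(-1/98649) = -8/98649 ≈ -8.1096e-5)
T = -15 (T = -77 + 62 = -15)
z = -440 (z = -15*32 + 40 = -480 + 40 = -440)
1/(z + h) = 1/(-440 - 8/98649) = 1/(-43405568/98649) = -98649/43405568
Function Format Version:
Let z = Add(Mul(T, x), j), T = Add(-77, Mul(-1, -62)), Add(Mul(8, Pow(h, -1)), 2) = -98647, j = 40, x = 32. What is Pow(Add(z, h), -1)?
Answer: Rational(-98649, 43405568) ≈ -0.0022727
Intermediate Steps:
h = Rational(-8, 98649) (h = Mul(8, Pow(Add(-2, -98647), -1)) = Mul(8, Pow(-98649, -1)) = Mul(8, Rational(-1, 98649)) = Rational(-8, 98649) ≈ -8.1096e-5)
T = -15 (T = Add(-77, 62) = -15)
z = -440 (z = Add(Mul(-15, 32), 40) = Add(-480, 40) = -440)
Pow(Add(z, h), -1) = Pow(Add(-440, Rational(-8, 98649)), -1) = Pow(Rational(-43405568, 98649), -1) = Rational(-98649, 43405568)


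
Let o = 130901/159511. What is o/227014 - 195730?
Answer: -31783067613953/162382198 ≈ -1.9573e+5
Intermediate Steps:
o = 130901/159511 (o = 130901*(1/159511) = 130901/159511 ≈ 0.82064)
o/227014 - 195730 = (130901/159511)/227014 - 195730 = (130901/159511)*(1/227014) - 195730 = 587/162382198 - 195730 = -31783067613953/162382198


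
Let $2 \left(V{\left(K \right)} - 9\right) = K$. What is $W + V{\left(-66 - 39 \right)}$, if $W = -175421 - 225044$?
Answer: $- \frac{801017}{2} \approx -4.0051 \cdot 10^{5}$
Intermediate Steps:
$W = -400465$ ($W = -175421 - 225044 = -400465$)
$V{\left(K \right)} = 9 + \frac{K}{2}$
$W + V{\left(-66 - 39 \right)} = -400465 + \left(9 + \frac{-66 - 39}{2}\right) = -400465 + \left(9 + \frac{1}{2} \left(-105\right)\right) = -400465 + \left(9 - \frac{105}{2}\right) = -400465 - \frac{87}{2} = - \frac{801017}{2}$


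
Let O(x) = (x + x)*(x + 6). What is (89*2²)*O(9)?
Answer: 96120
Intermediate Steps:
O(x) = 2*x*(6 + x) (O(x) = (2*x)*(6 + x) = 2*x*(6 + x))
(89*2²)*O(9) = (89*2²)*(2*9*(6 + 9)) = (89*4)*(2*9*15) = 356*270 = 96120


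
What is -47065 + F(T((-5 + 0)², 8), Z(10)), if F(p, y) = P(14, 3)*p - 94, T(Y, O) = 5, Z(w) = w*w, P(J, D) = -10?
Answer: -47209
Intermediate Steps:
Z(w) = w²
F(p, y) = -94 - 10*p (F(p, y) = -10*p - 94 = -94 - 10*p)
-47065 + F(T((-5 + 0)², 8), Z(10)) = -47065 + (-94 - 10*5) = -47065 + (-94 - 50) = -47065 - 144 = -47209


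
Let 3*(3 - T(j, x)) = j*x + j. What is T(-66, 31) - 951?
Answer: -244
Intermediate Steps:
T(j, x) = 3 - j/3 - j*x/3 (T(j, x) = 3 - (j*x + j)/3 = 3 - (j + j*x)/3 = 3 + (-j/3 - j*x/3) = 3 - j/3 - j*x/3)
T(-66, 31) - 951 = (3 - ⅓*(-66) - ⅓*(-66)*31) - 951 = (3 + 22 + 682) - 951 = 707 - 951 = -244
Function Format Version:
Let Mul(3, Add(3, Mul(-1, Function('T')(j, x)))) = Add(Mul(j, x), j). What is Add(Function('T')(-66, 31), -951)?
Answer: -244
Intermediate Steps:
Function('T')(j, x) = Add(3, Mul(Rational(-1, 3), j), Mul(Rational(-1, 3), j, x)) (Function('T')(j, x) = Add(3, Mul(Rational(-1, 3), Add(Mul(j, x), j))) = Add(3, Mul(Rational(-1, 3), Add(j, Mul(j, x)))) = Add(3, Add(Mul(Rational(-1, 3), j), Mul(Rational(-1, 3), j, x))) = Add(3, Mul(Rational(-1, 3), j), Mul(Rational(-1, 3), j, x)))
Add(Function('T')(-66, 31), -951) = Add(Add(3, Mul(Rational(-1, 3), -66), Mul(Rational(-1, 3), -66, 31)), -951) = Add(Add(3, 22, 682), -951) = Add(707, -951) = -244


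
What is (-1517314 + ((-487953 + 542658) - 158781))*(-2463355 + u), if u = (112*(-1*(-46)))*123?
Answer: 2966590806010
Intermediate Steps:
u = 633696 (u = (112*46)*123 = 5152*123 = 633696)
(-1517314 + ((-487953 + 542658) - 158781))*(-2463355 + u) = (-1517314 + ((-487953 + 542658) - 158781))*(-2463355 + 633696) = (-1517314 + (54705 - 158781))*(-1829659) = (-1517314 - 104076)*(-1829659) = -1621390*(-1829659) = 2966590806010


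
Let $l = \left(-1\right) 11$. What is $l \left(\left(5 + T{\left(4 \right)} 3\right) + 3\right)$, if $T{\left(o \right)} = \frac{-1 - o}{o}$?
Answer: $- \frac{187}{4} \approx -46.75$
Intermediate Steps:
$T{\left(o \right)} = \frac{-1 - o}{o}$
$l = -11$
$l \left(\left(5 + T{\left(4 \right)} 3\right) + 3\right) = - 11 \left(\left(5 + \frac{-1 - 4}{4} \cdot 3\right) + 3\right) = - 11 \left(\left(5 + \frac{1}{4} \left(-5\right) 3\right) + 3\right) = - 11 \left(\left(5 - \frac{15}{4}\right) + 3\right) = - 11 \left(\frac{5}{4} + 3\right) = \left(-11\right) \frac{17}{4} = - \frac{187}{4}$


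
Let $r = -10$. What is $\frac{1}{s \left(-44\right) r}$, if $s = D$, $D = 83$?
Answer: $\frac{1}{36520} \approx 2.7382 \cdot 10^{-5}$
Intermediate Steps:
$s = 83$
$\frac{1}{s \left(-44\right) r} = \frac{1}{83 \left(-44\right) \left(-10\right)} = \frac{1}{\left(-3652\right) \left(-10\right)} = \frac{1}{36520}$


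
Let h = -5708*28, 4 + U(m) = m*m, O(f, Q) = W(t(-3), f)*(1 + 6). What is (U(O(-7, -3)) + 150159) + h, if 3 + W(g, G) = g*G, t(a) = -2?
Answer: -3740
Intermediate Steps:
W(g, G) = -3 + G*g (W(g, G) = -3 + g*G = -3 + G*g)
O(f, Q) = -21 - 14*f (O(f, Q) = (-3 + f*(-2))*(1 + 6) = (-3 - 2*f)*7 = -21 - 14*f)
U(m) = -4 + m² (U(m) = -4 + m*m = -4 + m²)
h = -159824
(U(O(-7, -3)) + 150159) + h = ((-4 + (-21 - 14*(-7))²) + 150159) - 159824 = ((-4 + (-21 + 98)²) + 150159) - 159824 = ((-4 + 77²) + 150159) - 159824 = ((-4 + 5929) + 150159) - 159824 = (5925 + 150159) - 159824 = 156084 - 159824 = -3740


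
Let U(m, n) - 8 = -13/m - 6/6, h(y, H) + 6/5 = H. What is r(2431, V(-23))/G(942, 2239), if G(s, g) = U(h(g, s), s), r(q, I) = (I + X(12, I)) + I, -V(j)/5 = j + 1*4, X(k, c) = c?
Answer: 1340640/32863 ≈ 40.795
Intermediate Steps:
h(y, H) = -6/5 + H
V(j) = -20 - 5*j (V(j) = -5*(j + 1*4) = -5*(j + 4) = -5*(4 + j) = -20 - 5*j)
U(m, n) = 7 - 13/m (U(m, n) = 8 + (-13/m - 6/6) = 8 + (-13/m - 6*⅙) = 8 + (-13/m - 1) = 8 + (-1 - 13/m) = 7 - 13/m)
r(q, I) = 3*I (r(q, I) = (I + I) + I = 2*I + I = 3*I)
G(s, g) = 7 - 13/(-6/5 + s)
r(2431, V(-23))/G(942, 2239) = (3*(-20 - 5*(-23)))/(((-107 + 35*942)/(-6 + 5*942))) = (3*(-20 + 115))/(((-107 + 32970)/(-6 + 4710))) = (3*95)/((32863/4704)) = 285/(((1/4704)*32863)) = 285/(32863/4704) = 285*(4704/32863) = 1340640/32863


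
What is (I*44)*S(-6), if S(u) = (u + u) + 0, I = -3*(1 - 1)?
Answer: 0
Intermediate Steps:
I = 0 (I = -3*0 = 0)
S(u) = 2*u (S(u) = 2*u + 0 = 2*u)
(I*44)*S(-6) = (0*44)*(2*(-6)) = 0*(-12) = 0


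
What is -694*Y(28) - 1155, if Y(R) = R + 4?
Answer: -23363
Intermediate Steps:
Y(R) = 4 + R
-694*Y(28) - 1155 = -694*(4 + 28) - 1155 = -694*32 - 1155 = -22208 - 1155 = -23363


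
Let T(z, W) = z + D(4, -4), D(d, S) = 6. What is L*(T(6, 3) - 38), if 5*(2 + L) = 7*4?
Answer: -468/5 ≈ -93.600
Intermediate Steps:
L = 18/5 (L = -2 + (7*4)/5 = -2 + (⅕)*28 = -2 + 28/5 = 18/5 ≈ 3.6000)
T(z, W) = 6 + z (T(z, W) = z + 6 = 6 + z)
L*(T(6, 3) - 38) = 18*((6 + 6) - 38)/5 = 18*(12 - 38)/5 = (18/5)*(-26) = -468/5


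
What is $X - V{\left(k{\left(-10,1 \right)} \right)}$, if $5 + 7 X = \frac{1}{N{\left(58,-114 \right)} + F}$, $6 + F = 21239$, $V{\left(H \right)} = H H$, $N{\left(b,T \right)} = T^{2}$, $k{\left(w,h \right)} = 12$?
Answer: $- \frac{34673976}{239603} \approx -144.71$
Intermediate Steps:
$V{\left(H \right)} = H^{2}$
$F = 21233$ ($F = -6 + 21239 = 21233$)
$X = - \frac{171144}{239603}$ ($X = - \frac{5}{7} + \frac{1}{7 \left(\left(-114\right)^{2} + 21233\right)} = - \frac{5}{7} + \frac{1}{7 \left(12996 + 21233\right)} = - \frac{5}{7} + \frac{1}{7 \cdot 34229} = - \frac{5}{7} + \frac{1}{7} \cdot \frac{1}{34229} = - \frac{5}{7} + \frac{1}{239603} = - \frac{171144}{239603} \approx -0.71428$)
$X - V{\left(k{\left(-10,1 \right)} \right)} = - \frac{171144}{239603} - 12^{2} = - \frac{171144}{239603} - 144 = - \frac{34673976}{239603}$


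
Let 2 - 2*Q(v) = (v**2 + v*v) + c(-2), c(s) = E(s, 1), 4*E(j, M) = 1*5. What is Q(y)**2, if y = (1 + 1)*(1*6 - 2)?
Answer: 259081/64 ≈ 4048.1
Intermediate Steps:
E(j, M) = 5/4 (E(j, M) = (1*5)/4 = (1/4)*5 = 5/4)
c(s) = 5/4
y = 8 (y = 2*(6 - 2) = 2*4 = 8)
Q(v) = 3/8 - v**2 (Q(v) = 1 - ((v**2 + v*v) + 5/4)/2 = 1 - ((v**2 + v**2) + 5/4)/2 = 1 - (2*v**2 + 5/4)/2 = 1 - (5/4 + 2*v**2)/2 = 1 + (-5/8 - v**2) = 3/8 - v**2)
Q(y)**2 = (3/8 - 1*8**2)**2 = (3/8 - 1*64)**2 = (3/8 - 64)**2 = (-509/8)**2 = 259081/64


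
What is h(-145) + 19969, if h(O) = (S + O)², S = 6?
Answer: 39290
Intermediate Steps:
h(O) = (6 + O)²
h(-145) + 19969 = (6 - 145)² + 19969 = (-139)² + 19969 = 19321 + 19969 = 39290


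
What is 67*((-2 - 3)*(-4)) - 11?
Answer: 1329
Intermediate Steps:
67*((-2 - 3)*(-4)) - 11 = 67*(-5*(-4)) - 11 = 67*20 - 11 = 1340 - 11 = 1329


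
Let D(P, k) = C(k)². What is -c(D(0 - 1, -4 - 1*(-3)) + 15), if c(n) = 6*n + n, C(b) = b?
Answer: -112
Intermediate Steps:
D(P, k) = k²
c(n) = 7*n
-c(D(0 - 1, -4 - 1*(-3)) + 15) = -7*((-4 - 1*(-3))² + 15) = -7*((-4 + 3)² + 15) = -7*((-1)² + 15) = -7*(1 + 15) = -7*16 = -1*112 = -112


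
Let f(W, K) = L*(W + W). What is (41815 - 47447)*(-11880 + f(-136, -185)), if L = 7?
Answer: 77631488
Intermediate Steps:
f(W, K) = 14*W (f(W, K) = 7*(W + W) = 7*(2*W) = 14*W)
(41815 - 47447)*(-11880 + f(-136, -185)) = (41815 - 47447)*(-11880 + 14*(-136)) = -5632*(-11880 - 1904) = -5632*(-13784) = 77631488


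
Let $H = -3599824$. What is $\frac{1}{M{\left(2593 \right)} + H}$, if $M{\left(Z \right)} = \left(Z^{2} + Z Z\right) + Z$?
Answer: $\frac{1}{9850067} \approx 1.0152 \cdot 10^{-7}$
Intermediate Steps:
$M{\left(Z \right)} = Z + 2 Z^{2}$ ($M{\left(Z \right)} = \left(Z^{2} + Z^{2}\right) + Z = 2 Z^{2} + Z = Z + 2 Z^{2}$)
$\frac{1}{M{\left(2593 \right)} + H} = \frac{1}{2593 \left(1 + 2 \cdot 2593\right) - 3599824} = \frac{1}{2593 \left(1 + 5186\right) - 3599824} = \frac{1}{2593 \cdot 5187 - 3599824} = \frac{1}{13449891 - 3599824} = \frac{1}{9850067}$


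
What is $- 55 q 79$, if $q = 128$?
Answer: $-556160$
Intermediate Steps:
$- 55 q 79 = \left(-55\right) 128 \cdot 79 = \left(-7040\right) 79 = -556160$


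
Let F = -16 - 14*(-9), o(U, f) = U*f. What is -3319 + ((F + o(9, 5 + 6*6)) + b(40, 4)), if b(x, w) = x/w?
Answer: -2830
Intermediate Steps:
F = 110 (F = -16 + 126 = 110)
-3319 + ((F + o(9, 5 + 6*6)) + b(40, 4)) = -3319 + ((110 + 9*(5 + 6*6)) + 40/4) = -3319 + ((110 + 9*(5 + 36)) + 40*(¼)) = -3319 + ((110 + 9*41) + 10) = -3319 + ((110 + 369) + 10) = -3319 + (479 + 10) = -3319 + 489 = -2830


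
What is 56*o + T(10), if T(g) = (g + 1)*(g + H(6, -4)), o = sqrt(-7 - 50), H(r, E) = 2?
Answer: 132 + 56*I*sqrt(57) ≈ 132.0 + 422.79*I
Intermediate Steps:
o = I*sqrt(57) (o = sqrt(-57) = I*sqrt(57) ≈ 7.5498*I)
T(g) = (1 + g)*(2 + g) (T(g) = (g + 1)*(g + 2) = (1 + g)*(2 + g))
56*o + T(10) = 56*(I*sqrt(57)) + (2 + 10**2 + 3*10) = 56*I*sqrt(57) + (2 + 100 + 30) = 56*I*sqrt(57) + 132 = 132 + 56*I*sqrt(57)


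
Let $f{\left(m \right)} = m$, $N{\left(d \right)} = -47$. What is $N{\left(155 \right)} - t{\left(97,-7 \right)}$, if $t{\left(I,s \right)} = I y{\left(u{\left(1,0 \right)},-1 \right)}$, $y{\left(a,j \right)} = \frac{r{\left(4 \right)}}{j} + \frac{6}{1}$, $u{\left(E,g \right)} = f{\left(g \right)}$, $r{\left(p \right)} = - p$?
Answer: $-1017$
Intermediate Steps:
$u{\left(E,g \right)} = g$
$y{\left(a,j \right)} = 6 - \frac{4}{j}$ ($y{\left(a,j \right)} = \frac{\left(-1\right) 4}{j} + \frac{6}{1} = - \frac{4}{j} + 6 \cdot 1 = - \frac{4}{j} + 6 = 6 - \frac{4}{j}$)
$t{\left(I,s \right)} = 10 I$ ($t{\left(I,s \right)} = I \left(6 - \frac{4}{-1}\right) = I \left(6 - -4\right) = I \left(6 + 4\right) = I 10 = 10 I$)
$N{\left(155 \right)} - t{\left(97,-7 \right)} = -47 - 10 \cdot 97 = -47 - 970 = -1017$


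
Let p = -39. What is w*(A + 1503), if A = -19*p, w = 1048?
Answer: 2351712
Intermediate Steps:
A = 741 (A = -19*(-39) = 741)
w*(A + 1503) = 1048*(741 + 1503) = 1048*2244 = 2351712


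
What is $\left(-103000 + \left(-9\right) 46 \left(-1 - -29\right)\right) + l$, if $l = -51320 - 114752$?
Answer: $-280664$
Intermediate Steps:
$l = -166072$
$\left(-103000 + \left(-9\right) 46 \left(-1 - -29\right)\right) + l = \left(-103000 + \left(-9\right) 46 \left(-1 - -29\right)\right) - 166072 = \left(-103000 - 414 \left(-1 + 29\right)\right) - 166072 = \left(-103000 - 11592\right) - 166072 = -114592 - 166072 = -280664$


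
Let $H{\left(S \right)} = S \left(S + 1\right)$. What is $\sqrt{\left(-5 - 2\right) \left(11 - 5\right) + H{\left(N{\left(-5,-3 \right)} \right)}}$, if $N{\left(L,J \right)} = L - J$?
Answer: $2 i \sqrt{10} \approx 6.3246 i$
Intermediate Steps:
$H{\left(S \right)} = S \left(1 + S\right)$
$\sqrt{\left(-5 - 2\right) \left(11 - 5\right) + H{\left(N{\left(-5,-3 \right)} \right)}} = \sqrt{\left(-5 - 2\right) \left(11 - 5\right) + \left(-5 - -3\right) \left(1 - 2\right)} = \sqrt{\left(-5 - 2\right) 6 + \left(-5 + 3\right) \left(1 + \left(-5 + 3\right)\right)} = \sqrt{\left(-7\right) 6 - 2 \left(1 - 2\right)} = \sqrt{-42 - -2} = \sqrt{-42 + 2} = \sqrt{-40} = 2 i \sqrt{10}$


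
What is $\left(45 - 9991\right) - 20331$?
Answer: $-30277$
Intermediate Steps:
$\left(45 - 9991\right) - 20331 = -9946 - 20331 = -30277$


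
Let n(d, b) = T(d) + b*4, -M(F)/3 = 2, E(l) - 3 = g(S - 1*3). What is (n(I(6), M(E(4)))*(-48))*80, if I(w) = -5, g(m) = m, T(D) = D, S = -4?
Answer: 111360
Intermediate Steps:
E(l) = -4 (E(l) = 3 + (-4 - 1*3) = 3 + (-4 - 3) = 3 - 7 = -4)
M(F) = -6 (M(F) = -3*2 = -6)
n(d, b) = d + 4*b (n(d, b) = d + b*4 = d + 4*b)
(n(I(6), M(E(4)))*(-48))*80 = ((-5 + 4*(-6))*(-48))*80 = ((-5 - 24)*(-48))*80 = -29*(-48)*80 = 1392*80 = 111360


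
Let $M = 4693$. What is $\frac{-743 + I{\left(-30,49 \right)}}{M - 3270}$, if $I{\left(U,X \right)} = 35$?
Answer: $- \frac{708}{1423} \approx -0.49754$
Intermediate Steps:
$\frac{-743 + I{\left(-30,49 \right)}}{M - 3270} = \frac{-743 + 35}{4693 - 3270} = - \frac{708}{1423}$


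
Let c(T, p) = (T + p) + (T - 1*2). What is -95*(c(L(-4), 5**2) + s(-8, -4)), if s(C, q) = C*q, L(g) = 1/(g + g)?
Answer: -20805/4 ≈ -5201.3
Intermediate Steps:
L(g) = 1/(2*g)
c(T, p) = -2 + p + 2*T (c(T, p) = (T + p) + (T - 2) = (T + p) + (-2 + T) = -2 + p + 2*T)
-95*(c(L(-4), 5**2) + s(-8, -4)) = -95*((-2 + 5**2 + 2*((1/2)/(-4))) - 8*(-4)) = -95*((-2 + 25 + 2*((1/2)*(-1/4))) + 32) = -95*((-2 + 25 + 2*(-1/8)) + 32) = -95*((-2 + 25 - 1/4) + 32) = -95*(91/4 + 32) = -95*219/4 = -20805/4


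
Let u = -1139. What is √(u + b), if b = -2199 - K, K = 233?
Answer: I*√3571 ≈ 59.758*I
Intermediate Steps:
b = -2432 (b = -2199 - 1*233 = -2199 - 233 = -2432)
√(u + b) = √(-1139 - 2432) = √(-3571) = I*√3571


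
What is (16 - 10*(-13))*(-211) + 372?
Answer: -30434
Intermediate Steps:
(16 - 10*(-13))*(-211) + 372 = (16 + 130)*(-211) + 372 = 146*(-211) + 372 = -30806 + 372 = -30434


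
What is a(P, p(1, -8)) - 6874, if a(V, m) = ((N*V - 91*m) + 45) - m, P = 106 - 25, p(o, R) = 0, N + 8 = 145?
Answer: 4268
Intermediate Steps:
N = 137 (N = -8 + 145 = 137)
P = 81
a(V, m) = 45 - 92*m + 137*V (a(V, m) = ((137*V - 91*m) + 45) - m = ((-91*m + 137*V) + 45) - m = (45 - 91*m + 137*V) - m = 45 - 92*m + 137*V)
a(P, p(1, -8)) - 6874 = (45 - 92*0 + 137*81) - 6874 = (45 + 0 + 11097) - 6874 = 11142 - 6874 = 4268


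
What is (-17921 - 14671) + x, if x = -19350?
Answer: -51942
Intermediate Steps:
(-17921 - 14671) + x = (-17921 - 14671) - 19350 = -32592 - 19350 = -51942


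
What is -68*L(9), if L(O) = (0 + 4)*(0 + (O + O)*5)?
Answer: -24480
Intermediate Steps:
L(O) = 40*O (L(O) = 4*(0 + (2*O)*5) = 4*(0 + 10*O) = 4*(10*O) = 40*O)
-68*L(9) = -2720*9 = -68*360 = -24480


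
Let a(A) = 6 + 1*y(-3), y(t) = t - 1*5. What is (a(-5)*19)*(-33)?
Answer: 1254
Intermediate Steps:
y(t) = -5 + t (y(t) = t - 5 = -5 + t)
a(A) = -2 (a(A) = 6 + 1*(-5 - 3) = 6 + 1*(-8) = 6 - 8 = -2)
(a(-5)*19)*(-33) = -2*19*(-33) = -38*(-33) = 1254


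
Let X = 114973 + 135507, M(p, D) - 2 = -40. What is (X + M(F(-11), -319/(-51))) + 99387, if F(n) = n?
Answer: 349829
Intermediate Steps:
M(p, D) = -38 (M(p, D) = 2 - 40 = -38)
X = 250480
(X + M(F(-11), -319/(-51))) + 99387 = (250480 - 38) + 99387 = 250442 + 99387 = 349829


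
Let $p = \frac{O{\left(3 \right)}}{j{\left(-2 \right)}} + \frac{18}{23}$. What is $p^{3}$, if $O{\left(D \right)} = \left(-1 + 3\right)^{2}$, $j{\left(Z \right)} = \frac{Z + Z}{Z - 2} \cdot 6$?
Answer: $\frac{1000000}{328509} \approx 3.0441$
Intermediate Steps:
$j{\left(Z \right)} = \frac{12 Z}{-2 + Z}$ ($j{\left(Z \right)} = \frac{2 Z}{-2 + Z} 6 = \frac{12 Z}{-2 + Z}$)
$O{\left(D \right)} = 4$ ($O{\left(D \right)} = 2^{2} = 4$)
$p = \frac{100}{69}$ ($p = \frac{4}{12 \left(-2\right) \frac{1}{-2 - 2}} + \frac{18}{23} = \frac{4}{12 \left(-2\right) \frac{1}{-4}} + 18 \cdot \frac{1}{23} = \frac{4}{12 \left(-2\right) \left(- \frac{1}{4}\right)} + \frac{18}{23} = \frac{4}{6} + \frac{18}{23} = 4 \cdot \frac{1}{6} + \frac{18}{23} = \frac{2}{3} + \frac{18}{23} = \frac{100}{69} \approx 1.4493$)
$p^{3} = \left(\frac{100}{69}\right)^{3} = \frac{1000000}{328509}$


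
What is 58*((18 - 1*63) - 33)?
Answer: -4524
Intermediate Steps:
58*((18 - 1*63) - 33) = 58*((18 - 63) - 33) = 58*(-45 - 33) = 58*(-78) = -4524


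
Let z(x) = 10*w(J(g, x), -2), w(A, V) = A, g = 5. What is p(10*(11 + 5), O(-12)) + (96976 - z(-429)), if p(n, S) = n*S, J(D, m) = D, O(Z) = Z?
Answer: 95006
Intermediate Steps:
z(x) = 50 (z(x) = 10*5 = 50)
p(n, S) = S*n
p(10*(11 + 5), O(-12)) + (96976 - z(-429)) = -120*(11 + 5) + (96976 - 1*50) = -120*16 + (96976 - 50) = -12*160 + 96926 = -1920 + 96926 = 95006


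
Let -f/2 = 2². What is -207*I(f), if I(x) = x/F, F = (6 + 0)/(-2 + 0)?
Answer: -552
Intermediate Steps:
f = -8 (f = -2*2² = -2*4 = -8)
F = -3 (F = 6/(-2) = 6*(-½) = -3)
I(x) = -x/3 (I(x) = x/(-3) = x*(-⅓) = -x/3)
-207*I(f) = -(-69)*(-8) = -207*8/3 = -552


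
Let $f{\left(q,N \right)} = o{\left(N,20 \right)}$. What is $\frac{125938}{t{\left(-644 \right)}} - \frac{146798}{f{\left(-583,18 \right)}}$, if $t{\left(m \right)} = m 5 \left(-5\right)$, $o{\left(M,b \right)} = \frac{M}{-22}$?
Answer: $\frac{12999529621}{72450} \approx 1.7943 \cdot 10^{5}$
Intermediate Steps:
$o{\left(M,b \right)} = - \frac{M}{22}$ ($o{\left(M,b \right)} = M \left(- \frac{1}{22}\right) = - \frac{M}{22}$)
$f{\left(q,N \right)} = - \frac{N}{22}$
$t{\left(m \right)} = - 25 m$ ($t{\left(m \right)} = 5 m \left(-5\right) = - 25 m$)
$\frac{125938}{t{\left(-644 \right)}} - \frac{146798}{f{\left(-583,18 \right)}} = \frac{125938}{\left(-25\right) \left(-644\right)} - \frac{146798}{\left(- \frac{1}{22}\right) 18} = \frac{125938}{16100} - \frac{146798}{- \frac{9}{11}} = 125938 \cdot \frac{1}{16100} - - \frac{1614778}{9} = \frac{62969}{8050} + \frac{1614778}{9} = \frac{12999529621}{72450}$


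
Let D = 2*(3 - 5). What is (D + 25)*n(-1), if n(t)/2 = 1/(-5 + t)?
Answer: -7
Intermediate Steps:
D = -4 (D = 2*(-2) = -4)
n(t) = 2/(-5 + t)
(D + 25)*n(-1) = (-4 + 25)*(2/(-5 - 1)) = 21*(2/(-6)) = 21*(2*(-⅙)) = 21*(-⅓) = -7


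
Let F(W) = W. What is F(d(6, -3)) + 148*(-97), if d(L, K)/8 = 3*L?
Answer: -14212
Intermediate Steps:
d(L, K) = 24*L (d(L, K) = 8*(3*L) = 24*L)
F(d(6, -3)) + 148*(-97) = 24*6 + 148*(-97) = 144 - 14356 = -14212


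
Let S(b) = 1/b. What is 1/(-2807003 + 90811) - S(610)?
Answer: -1358401/828438560 ≈ -0.0016397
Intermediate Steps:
1/(-2807003 + 90811) - S(610) = 1/(-2807003 + 90811) - 1/610 = 1/(-2716192) - 1*1/610 = -1/2716192 - 1/610 = -1358401/828438560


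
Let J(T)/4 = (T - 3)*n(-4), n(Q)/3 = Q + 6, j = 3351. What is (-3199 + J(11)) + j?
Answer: 344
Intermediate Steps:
n(Q) = 18 + 3*Q (n(Q) = 3*(Q + 6) = 3*(6 + Q) = 18 + 3*Q)
J(T) = -72 + 24*T (J(T) = 4*((T - 3)*(18 + 3*(-4))) = 4*((-3 + T)*(18 - 12)) = 4*((-3 + T)*6) = 4*(-18 + 6*T) = -72 + 24*T)
(-3199 + J(11)) + j = (-3199 + (-72 + 24*11)) + 3351 = (-3199 + (-72 + 264)) + 3351 = (-3199 + 192) + 3351 = -3007 + 3351 = 344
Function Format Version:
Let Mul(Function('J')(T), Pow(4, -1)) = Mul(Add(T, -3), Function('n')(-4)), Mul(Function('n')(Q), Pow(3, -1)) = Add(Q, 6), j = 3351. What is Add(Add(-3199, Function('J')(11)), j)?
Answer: 344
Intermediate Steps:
Function('n')(Q) = Add(18, Mul(3, Q)) (Function('n')(Q) = Mul(3, Add(Q, 6)) = Mul(3, Add(6, Q)) = Add(18, Mul(3, Q)))
Function('J')(T) = Add(-72, Mul(24, T)) (Function('J')(T) = Mul(4, Mul(Add(T, -3), Add(18, Mul(3, -4)))) = Mul(4, Mul(Add(-3, T), Add(18, -12))) = Mul(4, Mul(Add(-3, T), 6)) = Mul(4, Add(-18, Mul(6, T))) = Add(-72, Mul(24, T)))
Add(Add(-3199, Function('J')(11)), j) = Add(Add(-3199, Add(-72, Mul(24, 11))), 3351) = Add(Add(-3199, Add(-72, 264)), 3351) = Add(Add(-3199, 192), 3351) = Add(-3007, 3351) = 344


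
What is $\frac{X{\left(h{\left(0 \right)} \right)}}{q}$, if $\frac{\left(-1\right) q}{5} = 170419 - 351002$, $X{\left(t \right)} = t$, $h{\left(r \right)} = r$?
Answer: $0$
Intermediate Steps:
$q = 902915$ ($q = - 5 \left(170419 - 351002\right) = \left(-5\right) \left(-180583\right) = 902915$)
$\frac{X{\left(h{\left(0 \right)} \right)}}{q} = \frac{0}{902915} = 0 \cdot \frac{1}{902915} = 0$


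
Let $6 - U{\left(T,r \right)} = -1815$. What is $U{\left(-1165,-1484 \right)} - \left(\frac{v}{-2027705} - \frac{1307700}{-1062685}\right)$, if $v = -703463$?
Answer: $\frac{784102578860954}{430962337585} \approx 1819.4$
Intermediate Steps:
$U{\left(T,r \right)} = 1821$ ($U{\left(T,r \right)} = 6 - -1815 = 6 + 1815 = 1821$)
$U{\left(-1165,-1484 \right)} - \left(\frac{v}{-2027705} - \frac{1307700}{-1062685}\right) = 1821 - \left(- \frac{703463}{-2027705} - \frac{1307700}{-1062685}\right) = 1821 - \left(\left(-703463\right) \left(- \frac{1}{2027705}\right) - - \frac{261540}{212537}\right) = 1821 - \left(\frac{703463}{2027705} + \frac{261540}{212537}\right) = 1821 - \frac{679837881331}{430962337585} = \frac{784102578860954}{430962337585}$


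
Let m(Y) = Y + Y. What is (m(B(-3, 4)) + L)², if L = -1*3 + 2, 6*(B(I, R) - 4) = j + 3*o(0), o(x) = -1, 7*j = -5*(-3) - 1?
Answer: 400/9 ≈ 44.444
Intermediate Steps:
j = 2 (j = (-5*(-3) - 1)/7 = (15 - 1)/7 = (⅐)*14 = 2)
B(I, R) = 23/6 (B(I, R) = 4 + (2 + 3*(-1))/6 = 4 + (2 - 3)/6 = 4 + (⅙)*(-1) = 4 - ⅙ = 23/6)
m(Y) = 2*Y
L = -1 (L = -3 + 2 = -1)
(m(B(-3, 4)) + L)² = (2*(23/6) - 1)² = (23/3 - 1)² = (20/3)² = 400/9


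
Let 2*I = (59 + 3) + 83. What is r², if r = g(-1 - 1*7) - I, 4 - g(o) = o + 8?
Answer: 18769/4 ≈ 4692.3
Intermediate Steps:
I = 145/2 (I = ((59 + 3) + 83)/2 = (62 + 83)/2 = (½)*145 = 145/2 ≈ 72.500)
g(o) = -4 - o (g(o) = 4 - (o + 8) = 4 - (8 + o) = 4 + (-8 - o) = -4 - o)
r = -137/2 (r = (-4 - (-1 - 1*7)) - 1*145/2 = (-4 - (-1 - 7)) - 145/2 = (-4 - 1*(-8)) - 145/2 = (-4 + 8) - 145/2 = 4 - 145/2 = -137/2 ≈ -68.500)
r² = (-137/2)² = 18769/4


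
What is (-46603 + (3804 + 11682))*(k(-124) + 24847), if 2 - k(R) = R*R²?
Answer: -60101645341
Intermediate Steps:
k(R) = 2 - R³ (k(R) = 2 - R*R² = 2 - R³)
(-46603 + (3804 + 11682))*(k(-124) + 24847) = (-46603 + (3804 + 11682))*((2 - 1*(-124)³) + 24847) = (-46603 + 15486)*((2 - 1*(-1906624)) + 24847) = -31117*((2 + 1906624) + 24847) = -31117*(1906626 + 24847) = -31117*1931473 = -60101645341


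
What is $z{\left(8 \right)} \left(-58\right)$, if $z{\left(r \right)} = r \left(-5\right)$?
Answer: $2320$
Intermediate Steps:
$z{\left(r \right)} = - 5 r$
$z{\left(8 \right)} \left(-58\right) = \left(-5\right) 8 \left(-58\right) = \left(-40\right) \left(-58\right) = 2320$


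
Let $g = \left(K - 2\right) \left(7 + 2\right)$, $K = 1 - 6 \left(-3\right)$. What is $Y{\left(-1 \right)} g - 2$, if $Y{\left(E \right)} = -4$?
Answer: $-614$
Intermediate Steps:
$K = 19$ ($K = 1 - -18 = 1 + 18 = 19$)
$g = 153$ ($g = \left(19 - 2\right) \left(7 + 2\right) = 17 \cdot 9 = 153$)
$Y{\left(-1 \right)} g - 2 = \left(-4\right) 153 - 2 = -612 - 2 = -614$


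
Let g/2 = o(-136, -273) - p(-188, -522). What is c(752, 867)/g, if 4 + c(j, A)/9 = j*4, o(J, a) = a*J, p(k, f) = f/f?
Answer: 13518/37127 ≈ 0.36410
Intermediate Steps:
p(k, f) = 1
o(J, a) = J*a
c(j, A) = -36 + 36*j (c(j, A) = -36 + 9*(j*4) = -36 + 9*(4*j) = -36 + 36*j)
g = 74254 (g = 2*(-136*(-273) - 1*1) = 2*(37128 - 1) = 2*37127 = 74254)
c(752, 867)/g = (-36 + 36*752)/74254 = (-36 + 27072)*(1/74254) = 27036*(1/74254) = 13518/37127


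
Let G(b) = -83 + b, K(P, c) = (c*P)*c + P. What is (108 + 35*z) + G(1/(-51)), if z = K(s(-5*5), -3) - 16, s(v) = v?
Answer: -473536/51 ≈ -9285.0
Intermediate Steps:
K(P, c) = P + P*c**2 (K(P, c) = (P*c)*c + P = P*c**2 + P = P + P*c**2)
z = -266 (z = (-5*5)*(1 + (-3)**2) - 16 = -25*(1 + 9) - 16 = -25*10 - 16 = -250 - 16 = -266)
(108 + 35*z) + G(1/(-51)) = (108 + 35*(-266)) + (-83 + 1/(-51)) = (108 - 9310) + (-83 - 1/51) = -9202 - 4234/51 = -473536/51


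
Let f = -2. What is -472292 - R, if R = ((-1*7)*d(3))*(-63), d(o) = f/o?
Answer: -471998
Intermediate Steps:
d(o) = -2/o
R = -294 (R = ((-1*7)*(-2/3))*(-63) = -(-14)/3*(-63) = -7*(-⅔)*(-63) = (14/3)*(-63) = -294)
-472292 - R = -472292 - 1*(-294) = -472292 + 294 = -471998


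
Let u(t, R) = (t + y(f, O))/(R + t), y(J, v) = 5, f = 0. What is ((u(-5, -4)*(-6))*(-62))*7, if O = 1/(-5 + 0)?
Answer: 0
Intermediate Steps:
O = -⅕ (O = 1/(-5) = -⅕ ≈ -0.20000)
u(t, R) = (5 + t)/(R + t) (u(t, R) = (t + 5)/(R + t) = (5 + t)/(R + t))
((u(-5, -4)*(-6))*(-62))*7 = ((((5 - 5)/(-4 - 5))*(-6))*(-62))*7 = (((0/(-9))*(-6))*(-62))*7 = ((-⅑*0*(-6))*(-62))*7 = ((0*(-6))*(-62))*7 = (0*(-62))*7 = 0*7 = 0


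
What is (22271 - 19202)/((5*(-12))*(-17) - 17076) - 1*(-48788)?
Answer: 87037451/1784 ≈ 48788.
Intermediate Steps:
(22271 - 19202)/((5*(-12))*(-17) - 17076) - 1*(-48788) = 3069/(-60*(-17) - 17076) + 48788 = 3069/(1020 - 17076) + 48788 = 3069/(-16056) + 48788 = 3069*(-1/16056) + 48788 = -341/1784 + 48788 = 87037451/1784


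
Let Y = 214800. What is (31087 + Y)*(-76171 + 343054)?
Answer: 65623060221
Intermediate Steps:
(31087 + Y)*(-76171 + 343054) = (31087 + 214800)*(-76171 + 343054) = 245887*266883 = 65623060221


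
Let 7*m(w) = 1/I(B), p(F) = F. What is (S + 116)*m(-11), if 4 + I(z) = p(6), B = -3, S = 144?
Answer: 130/7 ≈ 18.571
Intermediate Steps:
I(z) = 2 (I(z) = -4 + 6 = 2)
m(w) = 1/14 (m(w) = (⅐)/2 = (⅐)*(½) = 1/14)
(S + 116)*m(-11) = (144 + 116)*(1/14) = 260*(1/14) = 130/7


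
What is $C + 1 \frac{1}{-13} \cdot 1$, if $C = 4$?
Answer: $\frac{51}{13} \approx 3.9231$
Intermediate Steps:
$C + 1 \frac{1}{-13} \cdot 1 = 4 + 1 \frac{1}{-13} \cdot 1 = 4 + 1 \left(- \frac{1}{13}\right) 1 = 4 - \frac{1}{13} = \frac{51}{13}$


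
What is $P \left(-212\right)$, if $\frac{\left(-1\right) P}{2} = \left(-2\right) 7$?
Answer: $-5936$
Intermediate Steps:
$P = 28$ ($P = - 2 \left(\left(-2\right) 7\right) = \left(-2\right) \left(-14\right) = 28$)
$P \left(-212\right) = 28 \left(-212\right) = -5936$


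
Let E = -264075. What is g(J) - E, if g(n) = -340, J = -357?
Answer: 263735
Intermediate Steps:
g(J) - E = -340 - 1*(-264075) = -340 + 264075 = 263735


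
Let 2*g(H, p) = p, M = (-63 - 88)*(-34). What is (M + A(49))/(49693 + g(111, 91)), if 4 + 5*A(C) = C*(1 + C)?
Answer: 6248/55265 ≈ 0.11306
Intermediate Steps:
M = 5134 (M = -151*(-34) = 5134)
g(H, p) = p/2
A(C) = -⅘ + C*(1 + C)/5 (A(C) = -⅘ + (C*(1 + C))/5 = -⅘ + C*(1 + C)/5)
(M + A(49))/(49693 + g(111, 91)) = (5134 + (-⅘ + (⅕)*49 + (⅕)*49²))/(49693 + (½)*91) = (5134 + (-⅘ + 49/5 + (⅕)*2401))/(49693 + 91/2) = (5134 + (-⅘ + 49/5 + 2401/5))/(99477/2) = (5134 + 2446/5)*(2/99477) = (28116/5)*(2/99477) = 6248/55265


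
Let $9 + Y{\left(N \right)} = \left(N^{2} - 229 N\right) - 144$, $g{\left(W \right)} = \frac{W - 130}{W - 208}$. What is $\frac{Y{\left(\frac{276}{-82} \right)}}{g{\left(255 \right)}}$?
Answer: $\frac{49704051}{210125} \approx 236.55$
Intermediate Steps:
$g{\left(W \right)} = \frac{-130 + W}{-208 + W}$
$Y{\left(N \right)} = -153 + N^{2} - 229 N$ ($Y{\left(N \right)} = -9 - \left(144 - N^{2} + 229 N\right) = -153 + N^{2} - 229 N$)
$\frac{Y{\left(\frac{276}{-82} \right)}}{g{\left(255 \right)}} = \frac{-153 + \left(\frac{276}{-82}\right)^{2} - 229 \frac{276}{-82}}{\frac{1}{-208 + 255} \left(-130 + 255\right)} = \frac{-153 + \left(276 \left(- \frac{1}{82}\right)\right)^{2} - 229 \cdot 276 \left(- \frac{1}{82}\right)}{\frac{1}{47} \cdot 125} = \frac{-153 + \left(- \frac{138}{41}\right)^{2} - - \frac{31602}{41}}{\frac{1}{47} \cdot 125} = \frac{-153 + \frac{19044}{1681} + \frac{31602}{41}}{\frac{125}{47}} = \frac{1057533}{1681} \cdot \frac{47}{125} = \frac{49704051}{210125}$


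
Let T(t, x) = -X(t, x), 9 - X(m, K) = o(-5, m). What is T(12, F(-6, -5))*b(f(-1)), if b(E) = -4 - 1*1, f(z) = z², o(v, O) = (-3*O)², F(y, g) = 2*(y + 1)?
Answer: -6435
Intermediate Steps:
F(y, g) = 2 + 2*y (F(y, g) = 2*(1 + y) = 2 + 2*y)
o(v, O) = 9*O²
X(m, K) = 9 - 9*m²
b(E) = -5 (b(E) = -4 - 1 = -5)
T(t, x) = -9 + 9*t² (T(t, x) = -(9 - 9*t²) = -9 + 9*t²)
T(12, F(-6, -5))*b(f(-1)) = (-9 + 9*12²)*(-5) = (-9 + 9*144)*(-5) = (-9 + 1296)*(-5) = 1287*(-5) = -6435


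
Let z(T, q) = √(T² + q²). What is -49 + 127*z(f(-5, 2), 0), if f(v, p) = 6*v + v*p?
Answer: 5031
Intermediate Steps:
f(v, p) = 6*v + p*v
-49 + 127*z(f(-5, 2), 0) = -49 + 127*√((-5*(6 + 2))² + 0²) = -49 + 127*√((-5*8)² + 0) = -49 + 127*√((-40)² + 0) = -49 + 127*√(1600 + 0) = -49 + 127*√1600 = -49 + 127*40 = -49 + 5080 = 5031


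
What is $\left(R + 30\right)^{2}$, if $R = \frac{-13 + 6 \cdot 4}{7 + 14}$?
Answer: $\frac{410881}{441} \approx 931.7$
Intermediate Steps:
$R = \frac{11}{21}$ ($R = \frac{-13 + 24}{21} = 11 \cdot \frac{1}{21} = \frac{11}{21} \approx 0.52381$)
$\left(R + 30\right)^{2} = \left(\frac{11}{21} + 30\right)^{2} = \left(\frac{641}{21}\right)^{2} = \frac{410881}{441}$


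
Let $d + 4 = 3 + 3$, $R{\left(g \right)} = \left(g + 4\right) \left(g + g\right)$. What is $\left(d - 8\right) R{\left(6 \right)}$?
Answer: $-720$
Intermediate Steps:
$R{\left(g \right)} = 2 g \left(4 + g\right)$ ($R{\left(g \right)} = \left(4 + g\right) 2 g = 2 g \left(4 + g\right)$)
$d = 2$ ($d = -4 + \left(3 + 3\right) = -4 + 6 = 2$)
$\left(d - 8\right) R{\left(6 \right)} = \left(2 - 8\right) 2 \cdot 6 \left(4 + 6\right) = - 6 \cdot 2 \cdot 6 \cdot 10 = \left(-6\right) 120 = -720$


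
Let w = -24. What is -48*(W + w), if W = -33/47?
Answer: 55728/47 ≈ 1185.7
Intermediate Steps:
W = -33/47 (W = -33*1/47 = -33/47 ≈ -0.70213)
-48*(W + w) = -48*(-33/47 - 24) = -48*(-1161/47) = 55728/47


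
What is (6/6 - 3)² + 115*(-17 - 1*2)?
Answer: -2181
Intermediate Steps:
(6/6 - 3)² + 115*(-17 - 1*2) = (6*(⅙) - 3)² + 115*(-17 - 2) = (1 - 3)² + 115*(-19) = (-2)² - 2185 = 4 - 2185 = -2181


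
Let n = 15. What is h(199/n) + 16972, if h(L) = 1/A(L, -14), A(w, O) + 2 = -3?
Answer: 84859/5 ≈ 16972.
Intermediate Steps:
A(w, O) = -5 (A(w, O) = -2 - 3 = -5)
h(L) = -1/5 (h(L) = 1/(-5) = -1/5)
h(199/n) + 16972 = -1/5 + 16972 = 84859/5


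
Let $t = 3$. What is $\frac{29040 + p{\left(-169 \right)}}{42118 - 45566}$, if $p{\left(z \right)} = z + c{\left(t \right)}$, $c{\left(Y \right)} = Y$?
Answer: $- \frac{14437}{1724} \approx -8.3741$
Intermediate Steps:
$p{\left(z \right)} = 3 + z$ ($p{\left(z \right)} = z + 3 = 3 + z$)
$\frac{29040 + p{\left(-169 \right)}}{42118 - 45566} = \frac{29040 + \left(3 - 169\right)}{42118 - 45566} = \frac{29040 - 166}{-3448} = 28874 \left(- \frac{1}{3448}\right) = - \frac{14437}{1724}$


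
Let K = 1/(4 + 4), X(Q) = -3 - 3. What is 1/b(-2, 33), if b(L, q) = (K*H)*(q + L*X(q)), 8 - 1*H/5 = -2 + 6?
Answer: 2/225 ≈ 0.0088889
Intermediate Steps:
X(Q) = -6
H = 20 (H = 40 - 5*(-2 + 6) = 40 - 5*4 = 40 - 20 = 20)
K = ⅛ (K = 1/8 = ⅛ ≈ 0.12500)
b(L, q) = -15*L + 5*q/2 (b(L, q) = ((⅛)*20)*(q + L*(-6)) = 5*(q - 6*L)/2 = -15*L + 5*q/2)
1/b(-2, 33) = 1/(-15*(-2) + (5/2)*33) = 1/(30 + 165/2) = 1/(225/2) = 2/225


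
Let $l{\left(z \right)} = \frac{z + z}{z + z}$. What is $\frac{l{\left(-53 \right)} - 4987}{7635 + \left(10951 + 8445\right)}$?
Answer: $- \frac{4986}{27031} \approx -0.18445$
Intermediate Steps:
$l{\left(z \right)} = 1$ ($l{\left(z \right)} = \frac{2 z}{2 z} = 2 z \frac{1}{2 z} = 1$)
$\frac{l{\left(-53 \right)} - 4987}{7635 + \left(10951 + 8445\right)} = \frac{1 - 4987}{7635 + \left(10951 + 8445\right)} = - \frac{4986}{7635 + 19396} = - \frac{4986}{27031}$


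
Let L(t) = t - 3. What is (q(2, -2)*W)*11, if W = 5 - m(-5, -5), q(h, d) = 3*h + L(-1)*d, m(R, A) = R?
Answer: 1540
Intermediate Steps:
L(t) = -3 + t
q(h, d) = -4*d + 3*h (q(h, d) = 3*h + (-3 - 1)*d = 3*h - 4*d = -4*d + 3*h)
W = 10 (W = 5 - 1*(-5) = 5 + 5 = 10)
(q(2, -2)*W)*11 = ((-4*(-2) + 3*2)*10)*11 = ((8 + 6)*10)*11 = (14*10)*11 = 140*11 = 1540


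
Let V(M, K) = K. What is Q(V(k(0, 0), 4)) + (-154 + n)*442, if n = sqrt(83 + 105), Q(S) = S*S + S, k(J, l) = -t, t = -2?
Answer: -68048 + 884*sqrt(47) ≈ -61988.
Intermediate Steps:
k(J, l) = 2 (k(J, l) = -1*(-2) = 2)
Q(S) = S + S**2 (Q(S) = S**2 + S = S + S**2)
n = 2*sqrt(47) (n = sqrt(188) = 2*sqrt(47) ≈ 13.711)
Q(V(k(0, 0), 4)) + (-154 + n)*442 = 4*(1 + 4) + (-154 + 2*sqrt(47))*442 = 4*5 + (-68068 + 884*sqrt(47)) = 20 + (-68068 + 884*sqrt(47)) = -68048 + 884*sqrt(47)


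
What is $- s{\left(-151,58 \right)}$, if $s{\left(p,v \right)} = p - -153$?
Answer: $-2$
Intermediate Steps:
$s{\left(p,v \right)} = 153 + p$ ($s{\left(p,v \right)} = p + 153 = 153 + p$)
$- s{\left(-151,58 \right)} = - (153 - 151) = \left(-1\right) 2 = -2$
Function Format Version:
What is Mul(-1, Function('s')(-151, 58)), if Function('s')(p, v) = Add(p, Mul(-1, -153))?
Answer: -2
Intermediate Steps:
Function('s')(p, v) = Add(153, p) (Function('s')(p, v) = Add(p, 153) = Add(153, p))
Mul(-1, Function('s')(-151, 58)) = Mul(-1, Add(153, -151)) = Mul(-1, 2) = -2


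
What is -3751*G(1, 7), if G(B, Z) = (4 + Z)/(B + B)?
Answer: -41261/2 ≈ -20631.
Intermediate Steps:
G(B, Z) = (4 + Z)/(2*B) (G(B, Z) = (4 + Z)/((2*B)) = (4 + Z)*(1/(2*B)) = (4 + Z)/(2*B))
-3751*G(1, 7) = -3751*(4 + 7)/(2*1) = -3751*11/2 = -41261/2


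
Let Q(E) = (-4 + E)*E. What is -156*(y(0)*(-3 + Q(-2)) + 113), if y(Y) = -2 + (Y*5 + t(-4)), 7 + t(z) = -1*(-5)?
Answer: -12012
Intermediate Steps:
t(z) = -2 (t(z) = -7 - 1*(-5) = -7 + 5 = -2)
Q(E) = E*(-4 + E)
y(Y) = -4 + 5*Y (y(Y) = -2 + (Y*5 - 2) = -2 + (5*Y - 2) = -2 + (-2 + 5*Y) = -4 + 5*Y)
-156*(y(0)*(-3 + Q(-2)) + 113) = -156*((-4 + 5*0)*(-3 - 2*(-4 - 2)) + 113) = -156*((-4 + 0)*(-3 - 2*(-6)) + 113) = -156*(-4*(-3 + 12) + 113) = -156*(-4*9 + 113) = -156*(-36 + 113) = -156*77 = -12012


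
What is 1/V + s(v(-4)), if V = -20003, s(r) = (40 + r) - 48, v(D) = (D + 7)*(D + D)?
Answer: -640097/20003 ≈ -32.000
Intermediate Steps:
v(D) = 2*D*(7 + D) (v(D) = (7 + D)*(2*D) = 2*D*(7 + D))
s(r) = -8 + r
1/V + s(v(-4)) = 1/(-20003) + (-8 + 2*(-4)*(7 - 4)) = -1/20003 + (-8 + 2*(-4)*3) = -1/20003 + (-8 - 24) = -1/20003 - 32 = -640097/20003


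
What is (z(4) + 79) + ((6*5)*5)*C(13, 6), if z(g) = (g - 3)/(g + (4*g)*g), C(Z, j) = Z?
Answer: 137973/68 ≈ 2029.0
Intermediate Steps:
z(g) = (-3 + g)/(g + 4*g²)
(z(4) + 79) + ((6*5)*5)*C(13, 6) = ((-3 + 4)/(4*(1 + 4*4)) + 79) + ((6*5)*5)*13 = ((¼)*1/(1 + 16) + 79) + (30*5)*13 = ((¼)*1/17 + 79) + 150*13 = ((¼)*(1/17)*1 + 79) + 1950 = (1/68 + 79) + 1950 = 5373/68 + 1950 = 137973/68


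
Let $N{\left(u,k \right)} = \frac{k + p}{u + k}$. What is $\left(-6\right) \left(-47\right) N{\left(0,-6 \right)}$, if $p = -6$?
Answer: $564$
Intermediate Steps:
$N{\left(u,k \right)} = \frac{-6 + k}{k + u}$ ($N{\left(u,k \right)} = \frac{k - 6}{u + k} = \frac{-6 + k}{k + u}$)
$\left(-6\right) \left(-47\right) N{\left(0,-6 \right)} = \left(-6\right) \left(-47\right) \frac{-6 - 6}{-6 + 0} = 282 \frac{1}{-6} \left(-12\right) = 282 \left(\left(- \frac{1}{6}\right) \left(-12\right)\right) = 282 \cdot 2 = 564$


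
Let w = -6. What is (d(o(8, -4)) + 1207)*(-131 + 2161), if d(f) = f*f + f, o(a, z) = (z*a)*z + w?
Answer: 32912390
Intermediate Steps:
o(a, z) = -6 + a*z**2 (o(a, z) = (z*a)*z - 6 = (a*z)*z - 6 = a*z**2 - 6 = -6 + a*z**2)
d(f) = f + f**2 (d(f) = f**2 + f = f + f**2)
(d(o(8, -4)) + 1207)*(-131 + 2161) = ((-6 + 8*(-4)**2)*(1 + (-6 + 8*(-4)**2)) + 1207)*(-131 + 2161) = ((-6 + 8*16)*(1 + (-6 + 8*16)) + 1207)*2030 = ((-6 + 128)*(1 + (-6 + 128)) + 1207)*2030 = (122*(1 + 122) + 1207)*2030 = (122*123 + 1207)*2030 = (15006 + 1207)*2030 = 16213*2030 = 32912390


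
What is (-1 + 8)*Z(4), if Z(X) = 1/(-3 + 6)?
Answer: 7/3 ≈ 2.3333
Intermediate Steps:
Z(X) = ⅓ (Z(X) = 1/3 = ⅓)
(-1 + 8)*Z(4) = (-1 + 8)*(⅓) = 7*(⅓) = 7/3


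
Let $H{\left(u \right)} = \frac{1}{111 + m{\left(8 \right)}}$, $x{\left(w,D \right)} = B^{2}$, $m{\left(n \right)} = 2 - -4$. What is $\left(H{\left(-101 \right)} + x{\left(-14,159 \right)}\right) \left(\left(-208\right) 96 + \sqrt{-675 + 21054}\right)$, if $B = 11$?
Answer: $- \frac{7248896}{3} + \frac{14158 \sqrt{20379}}{117} \approx -2.399 \cdot 10^{6}$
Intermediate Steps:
$m{\left(n \right)} = 6$ ($m{\left(n \right)} = 2 + 4 = 6$)
$x{\left(w,D \right)} = 121$ ($x{\left(w,D \right)} = 11^{2} = 121$)
$H{\left(u \right)} = \frac{1}{117}$ ($H{\left(u \right)} = \frac{1}{111 + 6} = \frac{1}{117}$)
$\left(H{\left(-101 \right)} + x{\left(-14,159 \right)}\right) \left(\left(-208\right) 96 + \sqrt{-675 + 21054}\right) = \left(\frac{1}{117} + 121\right) \left(\left(-208\right) 96 + \sqrt{-675 + 21054}\right) = \frac{14158 \left(-19968 + \sqrt{20379}\right)}{117} = - \frac{7248896}{3} + \frac{14158 \sqrt{20379}}{117}$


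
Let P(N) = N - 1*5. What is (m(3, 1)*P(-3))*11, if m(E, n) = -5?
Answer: 440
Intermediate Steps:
P(N) = -5 + N (P(N) = N - 5 = -5 + N)
(m(3, 1)*P(-3))*11 = -5*(-5 - 3)*11 = -5*(-8)*11 = 40*11 = 440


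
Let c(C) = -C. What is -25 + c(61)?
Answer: -86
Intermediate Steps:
-25 + c(61) = -25 - 1*61 = -25 - 61 = -86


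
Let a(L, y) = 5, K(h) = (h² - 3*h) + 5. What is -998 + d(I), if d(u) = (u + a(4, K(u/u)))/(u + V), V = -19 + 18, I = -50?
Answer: -16951/17 ≈ -997.12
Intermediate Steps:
V = -1
K(h) = 5 + h² - 3*h
d(u) = (5 + u)/(-1 + u) (d(u) = (u + 5)/(u - 1) = (5 + u)/(-1 + u))
-998 + d(I) = -998 + (5 - 50)/(-1 - 50) = -998 - 45/(-51) = -998 - 1/51*(-45) = -998 + 15/17 = -16951/17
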